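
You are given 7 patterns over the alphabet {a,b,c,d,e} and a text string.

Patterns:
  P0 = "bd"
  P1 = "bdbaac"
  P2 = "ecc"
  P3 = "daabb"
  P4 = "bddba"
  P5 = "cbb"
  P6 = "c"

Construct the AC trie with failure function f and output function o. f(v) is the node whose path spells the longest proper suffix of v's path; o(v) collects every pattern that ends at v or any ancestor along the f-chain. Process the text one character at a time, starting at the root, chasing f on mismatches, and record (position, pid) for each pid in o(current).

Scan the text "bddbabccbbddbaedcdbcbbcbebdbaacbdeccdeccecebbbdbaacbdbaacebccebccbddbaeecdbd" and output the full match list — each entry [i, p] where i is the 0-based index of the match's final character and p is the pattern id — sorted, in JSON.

Build:
Trie (insert patterns):
  0='ε' goto b→1 c→18 d→10 e→7
  1='b' goto d→2
  2='bd' goto b→3 d→15  [P0 ends]
  3='bdb' goto a→4
  4='bdba' goto a→5
  5='bdbaa' goto c→6
  6='bdbaac' goto ·  [P1 ends]
  7='e' goto c→8
  8='ec' goto c→9
  9='ecc' goto ·  [P2 ends]
  10='d' goto a→11
  11='da' goto a→12
  12='daa' goto b→13
  13='daab' goto b→14
  14='daabb' goto ·  [P3 ends]
  15='bdd' goto b→16
  16='bddb' goto a→17
  17='bddba' goto ·  [P4 ends]
  18='c' goto b→19  [P6 ends]
  19='cb' goto b→20
  20='cbb' goto ·  [P5 ends]

Failure links (BFS by depth):
  fail(1) 'b': from fail(0)=0 chase 'b': 0 ⇒ 0;  out=∅∪out(0)=∅
  fail(7) 'e': from fail(0)=0 chase 'e': 0 ⇒ 0;  out=∅∪out(0)=∅
  fail(10) 'd': from fail(0)=0 chase 'd': 0 ⇒ 0;  out=∅∪out(0)=∅
  fail(18) 'c': from fail(0)=0 chase 'c': 0 ⇒ 0;  out={6}∪out(0)={6}
  fail(2) 'bd': from fail(1)=0 chase 'd': 0 ⇒ 10;  out={0}∪out(10)={0}
  fail(8) 'ec': from fail(7)=0 chase 'c': 0 ⇒ 18;  out=∅∪out(18)={6}
  fail(11) 'da': from fail(10)=0 chase 'a': 0 ⇒ 0;  out=∅∪out(0)=∅
  fail(19) 'cb': from fail(18)=0 chase 'b': 0 ⇒ 1;  out=∅∪out(1)=∅
  fail(3) 'bdb': from fail(2)=10 chase 'b': 10→0 ⇒ 1;  out=∅∪out(1)=∅
  fail(9) 'ecc': from fail(8)=18 chase 'c': 18→0 ⇒ 18;  out={2}∪out(18)={2,6}
  fail(12) 'daa': from fail(11)=0 chase 'a': 0 ⇒ 0;  out=∅∪out(0)=∅
  fail(15) 'bdd': from fail(2)=10 chase 'd': 10→0 ⇒ 10;  out=∅∪out(10)=∅
  fail(20) 'cbb': from fail(19)=1 chase 'b': 1→0 ⇒ 1;  out={5}∪out(1)={5}
  fail(4) 'bdba': from fail(3)=1 chase 'a': 1→0 ⇒ 0;  out=∅∪out(0)=∅
  fail(13) 'daab': from fail(12)=0 chase 'b': 0 ⇒ 1;  out=∅∪out(1)=∅
  fail(16) 'bddb': from fail(15)=10 chase 'b': 10→0 ⇒ 1;  out=∅∪out(1)=∅
  fail(5) 'bdbaa': from fail(4)=0 chase 'a': 0 ⇒ 0;  out=∅∪out(0)=∅
  fail(14) 'daabb': from fail(13)=1 chase 'b': 1→0 ⇒ 1;  out={3}∪out(1)={3}
  fail(17) 'bddba': from fail(16)=1 chase 'a': 1→0 ⇒ 0;  out={4}∪out(0)={4}
  fail(6) 'bdbaac': from fail(5)=0 chase 'c': 0 ⇒ 18;  out={1}∪out(18)={1,6}

Scan:
i=0 'b': node 0→1
i=1 'd': node 1→2  → match P0@[0:1]
i=2 'd': node 2→15
i=3 'b': node 15→16
i=4 'a': node 16→17  → match P4@[0:4]
i=5 'b': node 17→1 ·f
i=6 'c': node 1→18 ·f  → match P6@[6:6]
i=7 'c': node 18→18 ·f  → match P6@[7:7]
i=8 'b': node 18→19
i=9 'b': node 19→20  → match P5@[7:9]
i=10 'd': node 20→2 ·f  → match P0@[9:10]
i=11 'd': node 2→15
i=12 'b': node 15→16
i=13 'a': node 16→17  → match P4@[9:13]
i=14 'e': node 17→7 ·f
i=15 'd': node 7→10 ·f
i=16 'c': node 10→18 ·f  → match P6@[16:16]
i=17 'd': node 18→10 ·f
i=18 'b': node 10→1 ·f
i=19 'c': node 1→18 ·f  → match P6@[19:19]
i=20 'b': node 18→19
i=21 'b': node 19→20  → match P5@[19:21]
i=22 'c': node 20→18 ·f  → match P6@[22:22]
i=23 'b': node 18→19
i=24 'e': node 19→7 ·f
i=25 'b': node 7→1 ·f
i=26 'd': node 1→2  → match P0@[25:26]
i=27 'b': node 2→3
i=28 'a': node 3→4
i=29 'a': node 4→5
i=30 'c': node 5→6  → match P1@[25:30],P6@[30:30]
i=31 'b': node 6→19 ·f
i=32 'd': node 19→2 ·f  → match P0@[31:32]
i=33 'e': node 2→7 ·f
i=34 'c': node 7→8  → match P6@[34:34]
i=35 'c': node 8→9  → match P2@[33:35],P6@[35:35]
i=36 'd': node 9→10 ·f
i=37 'e': node 10→7 ·f
i=38 'c': node 7→8  → match P6@[38:38]
i=39 'c': node 8→9  → match P2@[37:39],P6@[39:39]
i=40 'e': node 9→7 ·f
i=41 'c': node 7→8  → match P6@[41:41]
i=42 'e': node 8→7 ·f
i=43 'b': node 7→1 ·f
i=44 'b': node 1→1 ·f
i=45 'b': node 1→1 ·f
i=46 'd': node 1→2  → match P0@[45:46]
i=47 'b': node 2→3
i=48 'a': node 3→4
i=49 'a': node 4→5
i=50 'c': node 5→6  → match P1@[45:50],P6@[50:50]
i=51 'b': node 6→19 ·f
i=52 'd': node 19→2 ·f  → match P0@[51:52]
i=53 'b': node 2→3
i=54 'a': node 3→4
i=55 'a': node 4→5
i=56 'c': node 5→6  → match P1@[51:56],P6@[56:56]
i=57 'e': node 6→7 ·f
i=58 'b': node 7→1 ·f
i=59 'c': node 1→18 ·f  → match P6@[59:59]
i=60 'c': node 18→18 ·f  → match P6@[60:60]
i=61 'e': node 18→7 ·f
i=62 'b': node 7→1 ·f
i=63 'c': node 1→18 ·f  → match P6@[63:63]
i=64 'c': node 18→18 ·f  → match P6@[64:64]
i=65 'b': node 18→19
i=66 'd': node 19→2 ·f  → match P0@[65:66]
i=67 'd': node 2→15
i=68 'b': node 15→16
i=69 'a': node 16→17  → match P4@[65:69]
i=70 'e': node 17→7 ·f
i=71 'e': node 7→7 ·f
i=72 'c': node 7→8  → match P6@[72:72]
i=73 'd': node 8→10 ·f
i=74 'b': node 10→1 ·f
i=75 'd': node 1→2  → match P0@[74:75]

Result: [[1,0],[4,4],[6,6],[7,6],[9,5],[10,0],[13,4],[16,6],[19,6],[21,5],[22,6],[26,0],[30,1],[30,6],[32,0],[34,6],[35,2],[35,6],[38,6],[39,2],[39,6],[41,6],[46,0],[50,1],[50,6],[52,0],[56,1],[56,6],[59,6],[60,6],[63,6],[64,6],[66,0],[69,4],[72,6],[75,0]]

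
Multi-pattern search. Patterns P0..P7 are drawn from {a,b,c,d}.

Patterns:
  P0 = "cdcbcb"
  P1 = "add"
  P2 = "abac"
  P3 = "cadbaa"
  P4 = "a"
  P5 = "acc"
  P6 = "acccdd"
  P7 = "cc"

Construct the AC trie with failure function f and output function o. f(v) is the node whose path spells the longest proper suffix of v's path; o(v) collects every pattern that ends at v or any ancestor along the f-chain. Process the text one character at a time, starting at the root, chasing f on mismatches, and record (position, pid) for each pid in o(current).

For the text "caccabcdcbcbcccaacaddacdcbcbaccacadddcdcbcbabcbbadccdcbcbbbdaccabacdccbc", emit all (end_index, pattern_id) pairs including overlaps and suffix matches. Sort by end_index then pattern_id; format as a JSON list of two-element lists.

Build:
Trie nodes:
  0='ε' goto a→7 c→1
  1='c' goto a→13 c→23 d→2
  2='cd' goto c→3
  3='cdc' goto b→4
  4='cdcb' goto c→5
  5='cdcbc' goto b→6
  6='cdcbcb' goto ·  ←P0
  7='a' goto b→10 c→18 d→8  ←P4
  8='ad' goto d→9
  9='add' goto ·  ←P1
  10='ab' goto a→11
  11='aba' goto c→12
  12='abac' goto ·  ←P2
  13='ca' goto d→14
  14='cad' goto b→15
  15='cadb' goto a→16
  16='cadba' goto a→17
  17='cadbaa' goto ·  ←P3
  18='ac' goto c→19
  19='acc' goto c→20  ←P5
  20='accc' goto d→21
  21='acccd' goto d→22
  22='acccdd' goto ·  ←P6
  23='cc' goto ·  ←P7

BFS fail/out derivation:
  n1('c'): parent n0 fail=0; on 'c' 0 → fail=0;  out ∅∪∅=∅
  n7('a'): parent n0 fail=0; on 'a' 0 → fail=0;  out {4}∪∅={4}
  n2('cd'): parent n1 fail=0; on 'd' 0 → fail=0;  out ∅∪∅=∅
  n8('ad'): parent n7 fail=0; on 'd' 0 → fail=0;  out ∅∪∅=∅
  n10('ab'): parent n7 fail=0; on 'b' 0 → fail=0;  out ∅∪∅=∅
  n13('ca'): parent n1 fail=0; on 'a' 0 → fail=7;  out ∅∪{4}={4}
  n18('ac'): parent n7 fail=0; on 'c' 0 → fail=1;  out ∅∪∅=∅
  n23('cc'): parent n1 fail=0; on 'c' 0 → fail=1;  out {7}∪∅={7}
  n3('cdc'): parent n2 fail=0; on 'c' 0 → fail=1;  out ∅∪∅=∅
  n9('add'): parent n8 fail=0; on 'd' 0 → fail=0;  out {1}∪∅={1}
  n11('aba'): parent n10 fail=0; on 'a' 0 → fail=7;  out ∅∪{4}={4}
  n14('cad'): parent n13 fail=7; on 'd' 7 → fail=8;  out ∅∪∅=∅
  n19('acc'): parent n18 fail=1; on 'c' 1 → fail=23;  out {5}∪{7}={5,7}
  n4('cdcb'): parent n3 fail=1; on 'b' 1→0 → fail=0;  out ∅∪∅=∅
  n12('abac'): parent n11 fail=7; on 'c' 7 → fail=18;  out {2}∪∅={2}
  n15('cadb'): parent n14 fail=8; on 'b' 8→0 → fail=0;  out ∅∪∅=∅
  n20('accc'): parent n19 fail=23; on 'c' 23→1 → fail=23;  out ∅∪{7}={7}
  n5('cdcbc'): parent n4 fail=0; on 'c' 0 → fail=1;  out ∅∪∅=∅
  n16('cadba'): parent n15 fail=0; on 'a' 0 → fail=7;  out ∅∪{4}={4}
  n21('acccd'): parent n20 fail=23; on 'd' 23→1 → fail=2;  out ∅∪∅=∅
  n6('cdcbcb'): parent n5 fail=1; on 'b' 1→0 → fail=0;  out {0}∪∅={0}
  n17('cadbaa'): parent n16 fail=7; on 'a' 7→0 → fail=7;  out {3}∪{4}={3,4}
  n22('acccdd'): parent n21 fail=2; on 'd' 2→0 → fail=0;  out {6}∪∅={6}

Scan:
pos 0 'c': at 1
pos 1 'a': at 13  ** P4@[1:1]
pos 2 'c': at 18 ·f
pos 3 'c': at 19  ** P5@[1:3],P7@[2:3]
pos 4 'a': at 13 ·f  ** P4@[4:4]
pos 5 'b': at 10 ·f
pos 6 'c': at 1 ·f
pos 7 'd': at 2
pos 8 'c': at 3
pos 9 'b': at 4
pos 10 'c': at 5
pos 11 'b': at 6  ** P0@[6:11]
pos 12 'c': at 1 ·f
pos 13 'c': at 23  ** P7@[12:13]
pos 14 'c': at 23 ·f  ** P7@[13:14]
pos 15 'a': at 13 ·f  ** P4@[15:15]
pos 16 'a': at 7 ·f  ** P4@[16:16]
pos 17 'c': at 18
pos 18 'a': at 13 ·f  ** P4@[18:18]
pos 19 'd': at 14
pos 20 'd': at 9 ·f  ** P1@[18:20]
pos 21 'a': at 7 ·f  ** P4@[21:21]
pos 22 'c': at 18
pos 23 'd': at 2 ·f
pos 24 'c': at 3
pos 25 'b': at 4
pos 26 'c': at 5
pos 27 'b': at 6  ** P0@[22:27]
pos 28 'a': at 7 ·f  ** P4@[28:28]
pos 29 'c': at 18
pos 30 'c': at 19  ** P5@[28:30],P7@[29:30]
pos 31 'a': at 13 ·f  ** P4@[31:31]
pos 32 'c': at 18 ·f
pos 33 'a': at 13 ·f  ** P4@[33:33]
pos 34 'd': at 14
pos 35 'd': at 9 ·f  ** P1@[33:35]
pos 36 'd': at 0 ·f
pos 37 'c': at 1
pos 38 'd': at 2
pos 39 'c': at 3
pos 40 'b': at 4
pos 41 'c': at 5
pos 42 'b': at 6  ** P0@[37:42]
pos 43 'a': at 7 ·f  ** P4@[43:43]
pos 44 'b': at 10
pos 45 'c': at 1 ·f
pos 46 'b': at 0 ·f
pos 47 'b': at 0
pos 48 'a': at 7  ** P4@[48:48]
pos 49 'd': at 8
pos 50 'c': at 1 ·f
pos 51 'c': at 23  ** P7@[50:51]
pos 52 'd': at 2 ·f
pos 53 'c': at 3
pos 54 'b': at 4
pos 55 'c': at 5
pos 56 'b': at 6  ** P0@[51:56]
pos 57 'b': at 0 ·f
pos 58 'b': at 0
pos 59 'd': at 0
pos 60 'a': at 7  ** P4@[60:60]
pos 61 'c': at 18
pos 62 'c': at 19  ** P5@[60:62],P7@[61:62]
pos 63 'a': at 13 ·f  ** P4@[63:63]
pos 64 'b': at 10 ·f
pos 65 'a': at 11  ** P4@[65:65]
pos 66 'c': at 12  ** P2@[63:66]
pos 67 'd': at 2 ·f
pos 68 'c': at 3
pos 69 'c': at 23 ·f  ** P7@[68:69]
pos 70 'b': at 0 ·f
pos 71 'c': at 1

Result: [[1,4],[3,5],[3,7],[4,4],[11,0],[13,7],[14,7],[15,4],[16,4],[18,4],[20,1],[21,4],[27,0],[28,4],[30,5],[30,7],[31,4],[33,4],[35,1],[42,0],[43,4],[48,4],[51,7],[56,0],[60,4],[62,5],[62,7],[63,4],[65,4],[66,2],[69,7]]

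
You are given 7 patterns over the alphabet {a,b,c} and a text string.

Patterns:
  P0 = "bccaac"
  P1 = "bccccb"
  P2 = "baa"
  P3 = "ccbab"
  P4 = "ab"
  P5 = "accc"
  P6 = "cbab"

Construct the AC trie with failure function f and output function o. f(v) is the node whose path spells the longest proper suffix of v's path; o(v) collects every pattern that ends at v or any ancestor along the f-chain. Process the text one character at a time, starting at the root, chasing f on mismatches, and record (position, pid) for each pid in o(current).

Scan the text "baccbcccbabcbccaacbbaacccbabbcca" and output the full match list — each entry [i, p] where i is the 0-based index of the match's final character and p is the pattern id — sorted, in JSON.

Build automaton:
Trie nodes:
  0='ε' goto a→17 b→1 c→12
  1='b' goto a→10 c→2
  2='bc' goto c→3
  3='bcc' goto a→4 c→7
  4='bcca' goto a→5
  5='bccaa' goto c→6
  6='bccaac' goto ·  [P0 ends]
  7='bccc' goto c→8
  8='bcccc' goto b→9
  9='bccccb' goto ·  [P1 ends]
  10='ba' goto a→11
  11='baa' goto ·  [P2 ends]
  12='c' goto b→22 c→13
  13='cc' goto b→14
  14='ccb' goto a→15
  15='ccba' goto b→16
  16='ccbab' goto ·  [P3 ends]
  17='a' goto b→18 c→19
  18='ab' goto ·  [P4 ends]
  19='ac' goto c→20
  20='acc' goto c→21
  21='accc' goto ·  [P5 ends]
  22='cb' goto a→23
  23='cba' goto b→24
  24='cbab' goto ·  [P6 ends]

Failure links (BFS by depth):
  n1('b'): parent n0 fail=0; on 'b' 0 → fail=0;  out ∅∪∅=∅
  n12('c'): parent n0 fail=0; on 'c' 0 → fail=0;  out ∅∪∅=∅
  n17('a'): parent n0 fail=0; on 'a' 0 → fail=0;  out ∅∪∅=∅
  n2('bc'): parent n1 fail=0; on 'c' 0 → fail=12;  out ∅∪∅=∅
  n10('ba'): parent n1 fail=0; on 'a' 0 → fail=17;  out ∅∪∅=∅
  n13('cc'): parent n12 fail=0; on 'c' 0 → fail=12;  out ∅∪∅=∅
  n18('ab'): parent n17 fail=0; on 'b' 0 → fail=1;  out {4}∪∅={4}
  n19('ac'): parent n17 fail=0; on 'c' 0 → fail=12;  out ∅∪∅=∅
  n22('cb'): parent n12 fail=0; on 'b' 0 → fail=1;  out ∅∪∅=∅
  n3('bcc'): parent n2 fail=12; on 'c' 12 → fail=13;  out ∅∪∅=∅
  n11('baa'): parent n10 fail=17; on 'a' 17→0 → fail=17;  out {2}∪∅={2}
  n14('ccb'): parent n13 fail=12; on 'b' 12 → fail=22;  out ∅∪∅=∅
  n20('acc'): parent n19 fail=12; on 'c' 12 → fail=13;  out ∅∪∅=∅
  n23('cba'): parent n22 fail=1; on 'a' 1 → fail=10;  out ∅∪∅=∅
  n4('bcca'): parent n3 fail=13; on 'a' 13→12→0 → fail=17;  out ∅∪∅=∅
  n7('bccc'): parent n3 fail=13; on 'c' 13→12 → fail=13;  out ∅∪∅=∅
  n15('ccba'): parent n14 fail=22; on 'a' 22 → fail=23;  out ∅∪∅=∅
  n21('accc'): parent n20 fail=13; on 'c' 13→12 → fail=13;  out {5}∪∅={5}
  n24('cbab'): parent n23 fail=10; on 'b' 10→17 → fail=18;  out {6}∪{4}={4,6}
  n5('bccaa'): parent n4 fail=17; on 'a' 17→0 → fail=17;  out ∅∪∅=∅
  n8('bcccc'): parent n7 fail=13; on 'c' 13→12 → fail=13;  out ∅∪∅=∅
  n16('ccbab'): parent n15 fail=23; on 'b' 23 → fail=24;  out {3}∪{4,6}={3,4,6}
  n6('bccaac'): parent n5 fail=17; on 'c' 17 → fail=19;  out {0}∪∅={0}
  n9('bccccb'): parent n8 fail=13; on 'b' 13 → fail=14;  out {1}∪∅={1}

Text stream:
[0] read 'b'  n0⇒n1
[1] read 'a'  n1⇒n10
[2] read 'c'  n10⇒n19 ·f
[3] read 'c'  n19⇒n20
[4] read 'b'  n20⇒n14 ·f
[5] read 'c'  n14⇒n2 ·f
[6] read 'c'  n2⇒n3
[7] read 'c'  n3⇒n7
[8] read 'b'  n7⇒n14 ·f
[9] read 'a'  n14⇒n15
[10] read 'b'  n15⇒n16  → match P3@[6:10],P4@[9:10],P6@[7:10]
[11] read 'c'  n16⇒n2 ·f
[12] read 'b'  n2⇒n22 ·f
[13] read 'c'  n22⇒n2 ·f
[14] read 'c'  n2⇒n3
[15] read 'a'  n3⇒n4
[16] read 'a'  n4⇒n5
[17] read 'c'  n5⇒n6  → match P0@[12:17]
[18] read 'b'  n6⇒n22 ·f
[19] read 'b'  n22⇒n1 ·f
[20] read 'a'  n1⇒n10
[21] read 'a'  n10⇒n11  → match P2@[19:21]
[22] read 'c'  n11⇒n19 ·f
[23] read 'c'  n19⇒n20
[24] read 'c'  n20⇒n21  → match P5@[21:24]
[25] read 'b'  n21⇒n14 ·f
[26] read 'a'  n14⇒n15
[27] read 'b'  n15⇒n16  → match P3@[23:27],P4@[26:27],P6@[24:27]
[28] read 'b'  n16⇒n1 ·f
[29] read 'c'  n1⇒n2
[30] read 'c'  n2⇒n3
[31] read 'a'  n3⇒n4

Result: [[10,3],[10,4],[10,6],[17,0],[21,2],[24,5],[27,3],[27,4],[27,6]]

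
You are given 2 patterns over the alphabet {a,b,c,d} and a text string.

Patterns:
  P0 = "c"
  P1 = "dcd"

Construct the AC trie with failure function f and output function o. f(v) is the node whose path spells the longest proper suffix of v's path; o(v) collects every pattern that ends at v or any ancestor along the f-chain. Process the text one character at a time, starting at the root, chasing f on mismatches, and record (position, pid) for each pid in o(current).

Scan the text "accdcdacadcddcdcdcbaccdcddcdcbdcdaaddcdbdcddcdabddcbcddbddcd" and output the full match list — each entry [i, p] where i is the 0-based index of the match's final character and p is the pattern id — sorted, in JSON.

Build:
Trie (insert patterns):
  n0 'ε': c→1 d→2
  n1 'c': ·  ←P0
  n2 'd': c→3
  n3 'dc': d→4
  n4 'dcd': ·  ←P1

Failure links (BFS by depth):
  fail(1) 'c': from fail(0)=0 chase 'c': 0 ⇒ 0;  out={0}∪out(0)={0}
  fail(2) 'd': from fail(0)=0 chase 'd': 0 ⇒ 0;  out=∅∪out(0)=∅
  fail(3) 'dc': from fail(2)=0 chase 'c': 0 ⇒ 1;  out=∅∪out(1)={0}
  fail(4) 'dcd': from fail(3)=1 chase 'd': 1→0 ⇒ 2;  out={1}∪out(2)={1}

Text stream:
i=0 'a': node 0→0
i=1 'c': node 0→1  ** P0@[1:1]
i=2 'c': node 1→1 (fail-walked)  ** P0@[2:2]
i=3 'd': node 1→2 (fail-walked)
i=4 'c': node 2→3  ** P0@[4:4]
i=5 'd': node 3→4  ** P1@[3:5]
i=6 'a': node 4→0 (fail-walked)
i=7 'c': node 0→1  ** P0@[7:7]
i=8 'a': node 1→0 (fail-walked)
i=9 'd': node 0→2
i=10 'c': node 2→3  ** P0@[10:10]
i=11 'd': node 3→4  ** P1@[9:11]
i=12 'd': node 4→2 (fail-walked)
i=13 'c': node 2→3  ** P0@[13:13]
i=14 'd': node 3→4  ** P1@[12:14]
i=15 'c': node 4→3 (fail-walked)  ** P0@[15:15]
i=16 'd': node 3→4  ** P1@[14:16]
i=17 'c': node 4→3 (fail-walked)  ** P0@[17:17]
i=18 'b': node 3→0 (fail-walked)
i=19 'a': node 0→0
i=20 'c': node 0→1  ** P0@[20:20]
i=21 'c': node 1→1 (fail-walked)  ** P0@[21:21]
i=22 'd': node 1→2 (fail-walked)
i=23 'c': node 2→3  ** P0@[23:23]
i=24 'd': node 3→4  ** P1@[22:24]
i=25 'd': node 4→2 (fail-walked)
i=26 'c': node 2→3  ** P0@[26:26]
i=27 'd': node 3→4  ** P1@[25:27]
i=28 'c': node 4→3 (fail-walked)  ** P0@[28:28]
i=29 'b': node 3→0 (fail-walked)
i=30 'd': node 0→2
i=31 'c': node 2→3  ** P0@[31:31]
i=32 'd': node 3→4  ** P1@[30:32]
i=33 'a': node 4→0 (fail-walked)
i=34 'a': node 0→0
i=35 'd': node 0→2
i=36 'd': node 2→2 (fail-walked)
i=37 'c': node 2→3  ** P0@[37:37]
i=38 'd': node 3→4  ** P1@[36:38]
i=39 'b': node 4→0 (fail-walked)
i=40 'd': node 0→2
i=41 'c': node 2→3  ** P0@[41:41]
i=42 'd': node 3→4  ** P1@[40:42]
i=43 'd': node 4→2 (fail-walked)
i=44 'c': node 2→3  ** P0@[44:44]
i=45 'd': node 3→4  ** P1@[43:45]
i=46 'a': node 4→0 (fail-walked)
i=47 'b': node 0→0
i=48 'd': node 0→2
i=49 'd': node 2→2 (fail-walked)
i=50 'c': node 2→3  ** P0@[50:50]
i=51 'b': node 3→0 (fail-walked)
i=52 'c': node 0→1  ** P0@[52:52]
i=53 'd': node 1→2 (fail-walked)
i=54 'd': node 2→2 (fail-walked)
i=55 'b': node 2→0 (fail-walked)
i=56 'd': node 0→2
i=57 'd': node 2→2 (fail-walked)
i=58 'c': node 2→3  ** P0@[58:58]
i=59 'd': node 3→4  ** P1@[57:59]

Result: [[1,0],[2,0],[4,0],[5,1],[7,0],[10,0],[11,1],[13,0],[14,1],[15,0],[16,1],[17,0],[20,0],[21,0],[23,0],[24,1],[26,0],[27,1],[28,0],[31,0],[32,1],[37,0],[38,1],[41,0],[42,1],[44,0],[45,1],[50,0],[52,0],[58,0],[59,1]]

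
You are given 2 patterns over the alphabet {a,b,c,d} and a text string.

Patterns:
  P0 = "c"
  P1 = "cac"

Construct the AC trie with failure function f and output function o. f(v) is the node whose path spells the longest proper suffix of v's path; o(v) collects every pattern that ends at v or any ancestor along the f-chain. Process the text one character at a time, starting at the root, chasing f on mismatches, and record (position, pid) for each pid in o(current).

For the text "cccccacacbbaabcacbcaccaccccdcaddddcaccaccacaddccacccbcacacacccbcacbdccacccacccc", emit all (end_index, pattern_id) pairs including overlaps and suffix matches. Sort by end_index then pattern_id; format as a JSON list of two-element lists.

Build automaton:
Trie nodes:
  0='ε' goto c→1
  1='c' goto a→2  [P0 ends]
  2='ca' goto c→3
  3='cac' goto ·  [P1 ends]

BFS fail/out derivation:
  n1('c'): parent n0 fail=0; on 'c' 0 → fail=0;  out {0}∪∅={0}
  n2('ca'): parent n1 fail=0; on 'a' 0 → fail=0;  out ∅∪∅=∅
  n3('cac'): parent n2 fail=0; on 'c' 0 → fail=1;  out {1}∪{0}={0,1}

Run:
[0] read 'c'  n0⇒n1  → match P0@[0:0]
[1] read 'c'  n1⇒n1 ·f  → match P0@[1:1]
[2] read 'c'  n1⇒n1 ·f  → match P0@[2:2]
[3] read 'c'  n1⇒n1 ·f  → match P0@[3:3]
[4] read 'c'  n1⇒n1 ·f  → match P0@[4:4]
[5] read 'a'  n1⇒n2
[6] read 'c'  n2⇒n3  → match P0@[6:6],P1@[4:6]
[7] read 'a'  n3⇒n2 ·f
[8] read 'c'  n2⇒n3  → match P0@[8:8],P1@[6:8]
[9] read 'b'  n3⇒n0 ·f
[10] read 'b'  n0⇒n0
[11] read 'a'  n0⇒n0
[12] read 'a'  n0⇒n0
[13] read 'b'  n0⇒n0
[14] read 'c'  n0⇒n1  → match P0@[14:14]
[15] read 'a'  n1⇒n2
[16] read 'c'  n2⇒n3  → match P0@[16:16],P1@[14:16]
[17] read 'b'  n3⇒n0 ·f
[18] read 'c'  n0⇒n1  → match P0@[18:18]
[19] read 'a'  n1⇒n2
[20] read 'c'  n2⇒n3  → match P0@[20:20],P1@[18:20]
[21] read 'c'  n3⇒n1 ·f  → match P0@[21:21]
[22] read 'a'  n1⇒n2
[23] read 'c'  n2⇒n3  → match P0@[23:23],P1@[21:23]
[24] read 'c'  n3⇒n1 ·f  → match P0@[24:24]
[25] read 'c'  n1⇒n1 ·f  → match P0@[25:25]
[26] read 'c'  n1⇒n1 ·f  → match P0@[26:26]
[27] read 'd'  n1⇒n0 ·f
[28] read 'c'  n0⇒n1  → match P0@[28:28]
[29] read 'a'  n1⇒n2
[30] read 'd'  n2⇒n0 ·f
[31] read 'd'  n0⇒n0
[32] read 'd'  n0⇒n0
[33] read 'd'  n0⇒n0
[34] read 'c'  n0⇒n1  → match P0@[34:34]
[35] read 'a'  n1⇒n2
[36] read 'c'  n2⇒n3  → match P0@[36:36],P1@[34:36]
[37] read 'c'  n3⇒n1 ·f  → match P0@[37:37]
[38] read 'a'  n1⇒n2
[39] read 'c'  n2⇒n3  → match P0@[39:39],P1@[37:39]
[40] read 'c'  n3⇒n1 ·f  → match P0@[40:40]
[41] read 'a'  n1⇒n2
[42] read 'c'  n2⇒n3  → match P0@[42:42],P1@[40:42]
[43] read 'a'  n3⇒n2 ·f
[44] read 'd'  n2⇒n0 ·f
[45] read 'd'  n0⇒n0
[46] read 'c'  n0⇒n1  → match P0@[46:46]
[47] read 'c'  n1⇒n1 ·f  → match P0@[47:47]
[48] read 'a'  n1⇒n2
[49] read 'c'  n2⇒n3  → match P0@[49:49],P1@[47:49]
[50] read 'c'  n3⇒n1 ·f  → match P0@[50:50]
[51] read 'c'  n1⇒n1 ·f  → match P0@[51:51]
[52] read 'b'  n1⇒n0 ·f
[53] read 'c'  n0⇒n1  → match P0@[53:53]
[54] read 'a'  n1⇒n2
[55] read 'c'  n2⇒n3  → match P0@[55:55],P1@[53:55]
[56] read 'a'  n3⇒n2 ·f
[57] read 'c'  n2⇒n3  → match P0@[57:57],P1@[55:57]
[58] read 'a'  n3⇒n2 ·f
[59] read 'c'  n2⇒n3  → match P0@[59:59],P1@[57:59]
[60] read 'c'  n3⇒n1 ·f  → match P0@[60:60]
[61] read 'c'  n1⇒n1 ·f  → match P0@[61:61]
[62] read 'b'  n1⇒n0 ·f
[63] read 'c'  n0⇒n1  → match P0@[63:63]
[64] read 'a'  n1⇒n2
[65] read 'c'  n2⇒n3  → match P0@[65:65],P1@[63:65]
[66] read 'b'  n3⇒n0 ·f
[67] read 'd'  n0⇒n0
[68] read 'c'  n0⇒n1  → match P0@[68:68]
[69] read 'c'  n1⇒n1 ·f  → match P0@[69:69]
[70] read 'a'  n1⇒n2
[71] read 'c'  n2⇒n3  → match P0@[71:71],P1@[69:71]
[72] read 'c'  n3⇒n1 ·f  → match P0@[72:72]
[73] read 'c'  n1⇒n1 ·f  → match P0@[73:73]
[74] read 'a'  n1⇒n2
[75] read 'c'  n2⇒n3  → match P0@[75:75],P1@[73:75]
[76] read 'c'  n3⇒n1 ·f  → match P0@[76:76]
[77] read 'c'  n1⇒n1 ·f  → match P0@[77:77]
[78] read 'c'  n1⇒n1 ·f  → match P0@[78:78]

Result: [[0,0],[1,0],[2,0],[3,0],[4,0],[6,0],[6,1],[8,0],[8,1],[14,0],[16,0],[16,1],[18,0],[20,0],[20,1],[21,0],[23,0],[23,1],[24,0],[25,0],[26,0],[28,0],[34,0],[36,0],[36,1],[37,0],[39,0],[39,1],[40,0],[42,0],[42,1],[46,0],[47,0],[49,0],[49,1],[50,0],[51,0],[53,0],[55,0],[55,1],[57,0],[57,1],[59,0],[59,1],[60,0],[61,0],[63,0],[65,0],[65,1],[68,0],[69,0],[71,0],[71,1],[72,0],[73,0],[75,0],[75,1],[76,0],[77,0],[78,0]]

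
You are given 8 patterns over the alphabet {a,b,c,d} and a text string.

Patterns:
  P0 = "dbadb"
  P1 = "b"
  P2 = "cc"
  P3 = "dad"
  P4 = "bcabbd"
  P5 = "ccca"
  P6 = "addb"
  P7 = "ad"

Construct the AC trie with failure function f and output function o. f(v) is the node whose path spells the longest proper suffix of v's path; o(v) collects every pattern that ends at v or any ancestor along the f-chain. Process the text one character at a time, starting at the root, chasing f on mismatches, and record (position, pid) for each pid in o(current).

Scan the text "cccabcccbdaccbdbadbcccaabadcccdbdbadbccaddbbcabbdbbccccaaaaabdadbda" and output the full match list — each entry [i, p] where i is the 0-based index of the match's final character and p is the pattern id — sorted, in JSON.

Build:
Trie nodes:
  0='ε' goto a→18 b→6 c→7 d→1
  1='d' goto a→9 b→2
  2='db' goto a→3
  3='dba' goto d→4
  4='dbad' goto b→5
  5='dbadb' goto ·  [P0 ends]
  6='b' goto c→11  [P1 ends]
  7='c' goto c→8
  8='cc' goto c→16  [P2 ends]
  9='da' goto d→10
  10='dad' goto ·  [P3 ends]
  11='bc' goto a→12
  12='bca' goto b→13
  13='bcab' goto b→14
  14='bcabb' goto d→15
  15='bcabbd' goto ·  [P4 ends]
  16='ccc' goto a→17
  17='ccca' goto ·  [P5 ends]
  18='a' goto d→19
  19='ad' goto d→20  [P7 ends]
  20='add' goto b→21
  21='addb' goto ·  [P6 ends]

Failure links (BFS by depth):
  n1('d'): parent n0 fail=0; on 'd' 0 → fail=0;  out ∅∪∅=∅
  n6('b'): parent n0 fail=0; on 'b' 0 → fail=0;  out {1}∪∅={1}
  n7('c'): parent n0 fail=0; on 'c' 0 → fail=0;  out ∅∪∅=∅
  n18('a'): parent n0 fail=0; on 'a' 0 → fail=0;  out ∅∪∅=∅
  n2('db'): parent n1 fail=0; on 'b' 0 → fail=6;  out ∅∪{1}={1}
  n8('cc'): parent n7 fail=0; on 'c' 0 → fail=7;  out {2}∪∅={2}
  n9('da'): parent n1 fail=0; on 'a' 0 → fail=18;  out ∅∪∅=∅
  n11('bc'): parent n6 fail=0; on 'c' 0 → fail=7;  out ∅∪∅=∅
  n19('ad'): parent n18 fail=0; on 'd' 0 → fail=1;  out {7}∪∅={7}
  n3('dba'): parent n2 fail=6; on 'a' 6→0 → fail=18;  out ∅∪∅=∅
  n10('dad'): parent n9 fail=18; on 'd' 18 → fail=19;  out {3}∪{7}={3,7}
  n12('bca'): parent n11 fail=7; on 'a' 7→0 → fail=18;  out ∅∪∅=∅
  n16('ccc'): parent n8 fail=7; on 'c' 7 → fail=8;  out ∅∪{2}={2}
  n20('add'): parent n19 fail=1; on 'd' 1→0 → fail=1;  out ∅∪∅=∅
  n4('dbad'): parent n3 fail=18; on 'd' 18 → fail=19;  out ∅∪{7}={7}
  n13('bcab'): parent n12 fail=18; on 'b' 18→0 → fail=6;  out ∅∪{1}={1}
  n17('ccca'): parent n16 fail=8; on 'a' 8→7→0 → fail=18;  out {5}∪∅={5}
  n21('addb'): parent n20 fail=1; on 'b' 1 → fail=2;  out {6}∪{1}={1,6}
  n5('dbadb'): parent n4 fail=19; on 'b' 19→1 → fail=2;  out {0}∪{1}={0,1}
  n14('bcabb'): parent n13 fail=6; on 'b' 6→0 → fail=6;  out ∅∪{1}={1}
  n15('bcabbd'): parent n14 fail=6; on 'd' 6→0 → fail=1;  out {4}∪∅={4}

Text stream:
[0] read 'c'  n0⇒n7
[1] read 'c'  n7⇒n8  ** P2@[0:1]
[2] read 'c'  n8⇒n16  ** P2@[1:2]
[3] read 'a'  n16⇒n17  ** P5@[0:3]
[4] read 'b'  n17⇒n6 (via fail)  ** P1@[4:4]
[5] read 'c'  n6⇒n11
[6] read 'c'  n11⇒n8 (via fail)  ** P2@[5:6]
[7] read 'c'  n8⇒n16  ** P2@[6:7]
[8] read 'b'  n16⇒n6 (via fail)  ** P1@[8:8]
[9] read 'd'  n6⇒n1 (via fail)
[10] read 'a'  n1⇒n9
[11] read 'c'  n9⇒n7 (via fail)
[12] read 'c'  n7⇒n8  ** P2@[11:12]
[13] read 'b'  n8⇒n6 (via fail)  ** P1@[13:13]
[14] read 'd'  n6⇒n1 (via fail)
[15] read 'b'  n1⇒n2  ** P1@[15:15]
[16] read 'a'  n2⇒n3
[17] read 'd'  n3⇒n4  ** P7@[16:17]
[18] read 'b'  n4⇒n5  ** P0@[14:18],P1@[18:18]
[19] read 'c'  n5⇒n11 (via fail)
[20] read 'c'  n11⇒n8 (via fail)  ** P2@[19:20]
[21] read 'c'  n8⇒n16  ** P2@[20:21]
[22] read 'a'  n16⇒n17  ** P5@[19:22]
[23] read 'a'  n17⇒n18 (via fail)
[24] read 'b'  n18⇒n6 (via fail)  ** P1@[24:24]
[25] read 'a'  n6⇒n18 (via fail)
[26] read 'd'  n18⇒n19  ** P7@[25:26]
[27] read 'c'  n19⇒n7 (via fail)
[28] read 'c'  n7⇒n8  ** P2@[27:28]
[29] read 'c'  n8⇒n16  ** P2@[28:29]
[30] read 'd'  n16⇒n1 (via fail)
[31] read 'b'  n1⇒n2  ** P1@[31:31]
[32] read 'd'  n2⇒n1 (via fail)
[33] read 'b'  n1⇒n2  ** P1@[33:33]
[34] read 'a'  n2⇒n3
[35] read 'd'  n3⇒n4  ** P7@[34:35]
[36] read 'b'  n4⇒n5  ** P0@[32:36],P1@[36:36]
[37] read 'c'  n5⇒n11 (via fail)
[38] read 'c'  n11⇒n8 (via fail)  ** P2@[37:38]
[39] read 'a'  n8⇒n18 (via fail)
[40] read 'd'  n18⇒n19  ** P7@[39:40]
[41] read 'd'  n19⇒n20
[42] read 'b'  n20⇒n21  ** P1@[42:42],P6@[39:42]
[43] read 'b'  n21⇒n6 (via fail)  ** P1@[43:43]
[44] read 'c'  n6⇒n11
[45] read 'a'  n11⇒n12
[46] read 'b'  n12⇒n13  ** P1@[46:46]
[47] read 'b'  n13⇒n14  ** P1@[47:47]
[48] read 'd'  n14⇒n15  ** P4@[43:48]
[49] read 'b'  n15⇒n2 (via fail)  ** P1@[49:49]
[50] read 'b'  n2⇒n6 (via fail)  ** P1@[50:50]
[51] read 'c'  n6⇒n11
[52] read 'c'  n11⇒n8 (via fail)  ** P2@[51:52]
[53] read 'c'  n8⇒n16  ** P2@[52:53]
[54] read 'c'  n16⇒n16 (via fail)  ** P2@[53:54]
[55] read 'a'  n16⇒n17  ** P5@[52:55]
[56] read 'a'  n17⇒n18 (via fail)
[57] read 'a'  n18⇒n18 (via fail)
[58] read 'a'  n18⇒n18 (via fail)
[59] read 'a'  n18⇒n18 (via fail)
[60] read 'b'  n18⇒n6 (via fail)  ** P1@[60:60]
[61] read 'd'  n6⇒n1 (via fail)
[62] read 'a'  n1⇒n9
[63] read 'd'  n9⇒n10  ** P3@[61:63],P7@[62:63]
[64] read 'b'  n10⇒n2 (via fail)  ** P1@[64:64]
[65] read 'd'  n2⇒n1 (via fail)
[66] read 'a'  n1⇒n9

Result: [[1,2],[2,2],[3,5],[4,1],[6,2],[7,2],[8,1],[12,2],[13,1],[15,1],[17,7],[18,0],[18,1],[20,2],[21,2],[22,5],[24,1],[26,7],[28,2],[29,2],[31,1],[33,1],[35,7],[36,0],[36,1],[38,2],[40,7],[42,1],[42,6],[43,1],[46,1],[47,1],[48,4],[49,1],[50,1],[52,2],[53,2],[54,2],[55,5],[60,1],[63,3],[63,7],[64,1]]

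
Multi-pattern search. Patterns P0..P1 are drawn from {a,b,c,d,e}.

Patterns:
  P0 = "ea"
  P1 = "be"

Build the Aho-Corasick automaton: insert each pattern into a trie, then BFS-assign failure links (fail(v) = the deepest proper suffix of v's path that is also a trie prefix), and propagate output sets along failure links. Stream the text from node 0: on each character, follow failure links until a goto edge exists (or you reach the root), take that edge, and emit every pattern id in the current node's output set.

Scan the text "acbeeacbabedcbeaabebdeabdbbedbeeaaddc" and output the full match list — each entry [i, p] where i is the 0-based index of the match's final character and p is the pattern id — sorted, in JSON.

Construct AC machine:
Trie (insert patterns):
  0='ε' goto b→3 e→1
  1='e' goto a→2
  2='ea' goto ·  [P0 ends]
  3='b' goto e→4
  4='be' goto ·  [P1 ends]

Failure links (BFS by depth):
  n1('e'): parent n0 fail=0; on 'e' 0 → fail=0;  out ∅∪∅=∅
  n3('b'): parent n0 fail=0; on 'b' 0 → fail=0;  out ∅∪∅=∅
  n2('ea'): parent n1 fail=0; on 'a' 0 → fail=0;  out {0}∪∅={0}
  n4('be'): parent n3 fail=0; on 'e' 0 → fail=1;  out {1}∪∅={1}

Text stream:
pos 0 'a': at 0
pos 1 'c': at 0
pos 2 'b': at 3
pos 3 'e': at 4  ** P1@[2:3]
pos 4 'e': at 1 ·f
pos 5 'a': at 2  ** P0@[4:5]
pos 6 'c': at 0 ·f
pos 7 'b': at 3
pos 8 'a': at 0 ·f
pos 9 'b': at 3
pos 10 'e': at 4  ** P1@[9:10]
pos 11 'd': at 0 ·f
pos 12 'c': at 0
pos 13 'b': at 3
pos 14 'e': at 4  ** P1@[13:14]
pos 15 'a': at 2 ·f  ** P0@[14:15]
pos 16 'a': at 0 ·f
pos 17 'b': at 3
pos 18 'e': at 4  ** P1@[17:18]
pos 19 'b': at 3 ·f
pos 20 'd': at 0 ·f
pos 21 'e': at 1
pos 22 'a': at 2  ** P0@[21:22]
pos 23 'b': at 3 ·f
pos 24 'd': at 0 ·f
pos 25 'b': at 3
pos 26 'b': at 3 ·f
pos 27 'e': at 4  ** P1@[26:27]
pos 28 'd': at 0 ·f
pos 29 'b': at 3
pos 30 'e': at 4  ** P1@[29:30]
pos 31 'e': at 1 ·f
pos 32 'a': at 2  ** P0@[31:32]
pos 33 'a': at 0 ·f
pos 34 'd': at 0
pos 35 'd': at 0
pos 36 'c': at 0

All matches (sorted): [[3,1],[5,0],[10,1],[14,1],[15,0],[18,1],[22,0],[27,1],[30,1],[32,0]]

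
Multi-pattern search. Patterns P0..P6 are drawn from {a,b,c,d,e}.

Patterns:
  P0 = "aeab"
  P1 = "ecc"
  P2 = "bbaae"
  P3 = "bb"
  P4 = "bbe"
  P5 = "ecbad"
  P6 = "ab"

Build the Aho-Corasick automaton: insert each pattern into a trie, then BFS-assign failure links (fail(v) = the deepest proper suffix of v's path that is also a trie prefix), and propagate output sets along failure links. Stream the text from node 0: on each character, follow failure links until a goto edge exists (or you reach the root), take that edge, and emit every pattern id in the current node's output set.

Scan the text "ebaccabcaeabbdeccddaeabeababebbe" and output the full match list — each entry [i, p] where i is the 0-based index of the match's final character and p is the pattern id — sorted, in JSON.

Build automaton:
Trie (insert patterns):
  n0 'ε': a→1 b→8 e→5
  n1 'a': b→17 e→2
  n2 'ae': a→3
  n3 'aea': b→4
  n4 'aeab': ·  [P0 ends]
  n5 'e': c→6
  n6 'ec': b→14 c→7
  n7 'ecc': ·  [P1 ends]
  n8 'b': b→9
  n9 'bb': a→10 e→13  [P3 ends]
  n10 'bba': a→11
  n11 'bbaa': e→12
  n12 'bbaae': ·  [P2 ends]
  n13 'bbe': ·  [P4 ends]
  n14 'ecb': a→15
  n15 'ecba': d→16
  n16 'ecbad': ·  [P5 ends]
  n17 'ab': ·  [P6 ends]

Failure links (BFS by depth):
  fail(1) 'a': from fail(0)=0 chase 'a': 0 ⇒ 0;  out=∅∪out(0)=∅
  fail(5) 'e': from fail(0)=0 chase 'e': 0 ⇒ 0;  out=∅∪out(0)=∅
  fail(8) 'b': from fail(0)=0 chase 'b': 0 ⇒ 0;  out=∅∪out(0)=∅
  fail(2) 'ae': from fail(1)=0 chase 'e': 0 ⇒ 5;  out=∅∪out(5)=∅
  fail(6) 'ec': from fail(5)=0 chase 'c': 0 ⇒ 0;  out=∅∪out(0)=∅
  fail(9) 'bb': from fail(8)=0 chase 'b': 0 ⇒ 8;  out={3}∪out(8)={3}
  fail(17) 'ab': from fail(1)=0 chase 'b': 0 ⇒ 8;  out={6}∪out(8)={6}
  fail(3) 'aea': from fail(2)=5 chase 'a': 5→0 ⇒ 1;  out=∅∪out(1)=∅
  fail(7) 'ecc': from fail(6)=0 chase 'c': 0 ⇒ 0;  out={1}∪out(0)={1}
  fail(10) 'bba': from fail(9)=8 chase 'a': 8→0 ⇒ 1;  out=∅∪out(1)=∅
  fail(13) 'bbe': from fail(9)=8 chase 'e': 8→0 ⇒ 5;  out={4}∪out(5)={4}
  fail(14) 'ecb': from fail(6)=0 chase 'b': 0 ⇒ 8;  out=∅∪out(8)=∅
  fail(4) 'aeab': from fail(3)=1 chase 'b': 1 ⇒ 17;  out={0}∪out(17)={0,6}
  fail(11) 'bbaa': from fail(10)=1 chase 'a': 1→0 ⇒ 1;  out=∅∪out(1)=∅
  fail(15) 'ecba': from fail(14)=8 chase 'a': 8→0 ⇒ 1;  out=∅∪out(1)=∅
  fail(12) 'bbaae': from fail(11)=1 chase 'e': 1 ⇒ 2;  out={2}∪out(2)={2}
  fail(16) 'ecbad': from fail(15)=1 chase 'd': 1→0 ⇒ 0;  out={5}∪out(0)={5}

Text stream:
[0] read 'e'  n0⇒n5
[1] read 'b'  n5⇒n8 (fail-walked)
[2] read 'a'  n8⇒n1 (fail-walked)
[3] read 'c'  n1⇒n0 (fail-walked)
[4] read 'c'  n0⇒n0
[5] read 'a'  n0⇒n1
[6] read 'b'  n1⇒n17  → match P6@[5:6]
[7] read 'c'  n17⇒n0 (fail-walked)
[8] read 'a'  n0⇒n1
[9] read 'e'  n1⇒n2
[10] read 'a'  n2⇒n3
[11] read 'b'  n3⇒n4  → match P0@[8:11],P6@[10:11]
[12] read 'b'  n4⇒n9 (fail-walked)  → match P3@[11:12]
[13] read 'd'  n9⇒n0 (fail-walked)
[14] read 'e'  n0⇒n5
[15] read 'c'  n5⇒n6
[16] read 'c'  n6⇒n7  → match P1@[14:16]
[17] read 'd'  n7⇒n0 (fail-walked)
[18] read 'd'  n0⇒n0
[19] read 'a'  n0⇒n1
[20] read 'e'  n1⇒n2
[21] read 'a'  n2⇒n3
[22] read 'b'  n3⇒n4  → match P0@[19:22],P6@[21:22]
[23] read 'e'  n4⇒n5 (fail-walked)
[24] read 'a'  n5⇒n1 (fail-walked)
[25] read 'b'  n1⇒n17  → match P6@[24:25]
[26] read 'a'  n17⇒n1 (fail-walked)
[27] read 'b'  n1⇒n17  → match P6@[26:27]
[28] read 'e'  n17⇒n5 (fail-walked)
[29] read 'b'  n5⇒n8 (fail-walked)
[30] read 'b'  n8⇒n9  → match P3@[29:30]
[31] read 'e'  n9⇒n13  → match P4@[29:31]

Result: [[6,6],[11,0],[11,6],[12,3],[16,1],[22,0],[22,6],[25,6],[27,6],[30,3],[31,4]]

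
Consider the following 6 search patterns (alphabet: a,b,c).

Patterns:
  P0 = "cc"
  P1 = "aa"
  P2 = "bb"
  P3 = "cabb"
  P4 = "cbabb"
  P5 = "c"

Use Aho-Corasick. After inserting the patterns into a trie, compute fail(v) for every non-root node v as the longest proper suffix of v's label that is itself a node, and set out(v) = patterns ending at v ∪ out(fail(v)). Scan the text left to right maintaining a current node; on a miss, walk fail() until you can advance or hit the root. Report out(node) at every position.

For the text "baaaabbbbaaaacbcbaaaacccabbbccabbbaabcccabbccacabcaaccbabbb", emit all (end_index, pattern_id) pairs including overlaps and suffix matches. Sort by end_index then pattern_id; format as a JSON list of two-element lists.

Construct AC machine:
Trie nodes:
  n0 'ε': a→3 b→5 c→1
  n1 'c': a→7 b→10 c→2  [P5 ends]
  n2 'cc': ·  [P0 ends]
  n3 'a': a→4
  n4 'aa': ·  [P1 ends]
  n5 'b': b→6
  n6 'bb': ·  [P2 ends]
  n7 'ca': b→8
  n8 'cab': b→9
  n9 'cabb': ·  [P3 ends]
  n10 'cb': a→11
  n11 'cba': b→12
  n12 'cbab': b→13
  n13 'cbabb': ·  [P4 ends]

BFS fail/out derivation:
  n1('c'): parent n0 fail=0; on 'c' 0 → fail=0;  out {5}∪∅={5}
  n3('a'): parent n0 fail=0; on 'a' 0 → fail=0;  out ∅∪∅=∅
  n5('b'): parent n0 fail=0; on 'b' 0 → fail=0;  out ∅∪∅=∅
  n2('cc'): parent n1 fail=0; on 'c' 0 → fail=1;  out {0}∪{5}={0,5}
  n4('aa'): parent n3 fail=0; on 'a' 0 → fail=3;  out {1}∪∅={1}
  n6('bb'): parent n5 fail=0; on 'b' 0 → fail=5;  out {2}∪∅={2}
  n7('ca'): parent n1 fail=0; on 'a' 0 → fail=3;  out ∅∪∅=∅
  n10('cb'): parent n1 fail=0; on 'b' 0 → fail=5;  out ∅∪∅=∅
  n8('cab'): parent n7 fail=3; on 'b' 3→0 → fail=5;  out ∅∪∅=∅
  n11('cba'): parent n10 fail=5; on 'a' 5→0 → fail=3;  out ∅∪∅=∅
  n9('cabb'): parent n8 fail=5; on 'b' 5 → fail=6;  out {3}∪{2}={2,3}
  n12('cbab'): parent n11 fail=3; on 'b' 3→0 → fail=5;  out ∅∪∅=∅
  n13('cbabb'): parent n12 fail=5; on 'b' 5 → fail=6;  out {4}∪{2}={2,4}

Run:
i=0 'b': node 0→5
i=1 'a': node 5→3 (fail-walked)
i=2 'a': node 3→4  ** P1@[1:2]
i=3 'a': node 4→4 (fail-walked)  ** P1@[2:3]
i=4 'a': node 4→4 (fail-walked)  ** P1@[3:4]
i=5 'b': node 4→5 (fail-walked)
i=6 'b': node 5→6  ** P2@[5:6]
i=7 'b': node 6→6 (fail-walked)  ** P2@[6:7]
i=8 'b': node 6→6 (fail-walked)  ** P2@[7:8]
i=9 'a': node 6→3 (fail-walked)
i=10 'a': node 3→4  ** P1@[9:10]
i=11 'a': node 4→4 (fail-walked)  ** P1@[10:11]
i=12 'a': node 4→4 (fail-walked)  ** P1@[11:12]
i=13 'c': node 4→1 (fail-walked)  ** P5@[13:13]
i=14 'b': node 1→10
i=15 'c': node 10→1 (fail-walked)  ** P5@[15:15]
i=16 'b': node 1→10
i=17 'a': node 10→11
i=18 'a': node 11→4 (fail-walked)  ** P1@[17:18]
i=19 'a': node 4→4 (fail-walked)  ** P1@[18:19]
i=20 'a': node 4→4 (fail-walked)  ** P1@[19:20]
i=21 'c': node 4→1 (fail-walked)  ** P5@[21:21]
i=22 'c': node 1→2  ** P0@[21:22],P5@[22:22]
i=23 'c': node 2→2 (fail-walked)  ** P0@[22:23],P5@[23:23]
i=24 'a': node 2→7 (fail-walked)
i=25 'b': node 7→8
i=26 'b': node 8→9  ** P2@[25:26],P3@[23:26]
i=27 'b': node 9→6 (fail-walked)  ** P2@[26:27]
i=28 'c': node 6→1 (fail-walked)  ** P5@[28:28]
i=29 'c': node 1→2  ** P0@[28:29],P5@[29:29]
i=30 'a': node 2→7 (fail-walked)
i=31 'b': node 7→8
i=32 'b': node 8→9  ** P2@[31:32],P3@[29:32]
i=33 'b': node 9→6 (fail-walked)  ** P2@[32:33]
i=34 'a': node 6→3 (fail-walked)
i=35 'a': node 3→4  ** P1@[34:35]
i=36 'b': node 4→5 (fail-walked)
i=37 'c': node 5→1 (fail-walked)  ** P5@[37:37]
i=38 'c': node 1→2  ** P0@[37:38],P5@[38:38]
i=39 'c': node 2→2 (fail-walked)  ** P0@[38:39],P5@[39:39]
i=40 'a': node 2→7 (fail-walked)
i=41 'b': node 7→8
i=42 'b': node 8→9  ** P2@[41:42],P3@[39:42]
i=43 'c': node 9→1 (fail-walked)  ** P5@[43:43]
i=44 'c': node 1→2  ** P0@[43:44],P5@[44:44]
i=45 'a': node 2→7 (fail-walked)
i=46 'c': node 7→1 (fail-walked)  ** P5@[46:46]
i=47 'a': node 1→7
i=48 'b': node 7→8
i=49 'c': node 8→1 (fail-walked)  ** P5@[49:49]
i=50 'a': node 1→7
i=51 'a': node 7→4 (fail-walked)  ** P1@[50:51]
i=52 'c': node 4→1 (fail-walked)  ** P5@[52:52]
i=53 'c': node 1→2  ** P0@[52:53],P5@[53:53]
i=54 'b': node 2→10 (fail-walked)
i=55 'a': node 10→11
i=56 'b': node 11→12
i=57 'b': node 12→13  ** P2@[56:57],P4@[53:57]
i=58 'b': node 13→6 (fail-walked)  ** P2@[57:58]

All matches (sorted): [[2,1],[3,1],[4,1],[6,2],[7,2],[8,2],[10,1],[11,1],[12,1],[13,5],[15,5],[18,1],[19,1],[20,1],[21,5],[22,0],[22,5],[23,0],[23,5],[26,2],[26,3],[27,2],[28,5],[29,0],[29,5],[32,2],[32,3],[33,2],[35,1],[37,5],[38,0],[38,5],[39,0],[39,5],[42,2],[42,3],[43,5],[44,0],[44,5],[46,5],[49,5],[51,1],[52,5],[53,0],[53,5],[57,2],[57,4],[58,2]]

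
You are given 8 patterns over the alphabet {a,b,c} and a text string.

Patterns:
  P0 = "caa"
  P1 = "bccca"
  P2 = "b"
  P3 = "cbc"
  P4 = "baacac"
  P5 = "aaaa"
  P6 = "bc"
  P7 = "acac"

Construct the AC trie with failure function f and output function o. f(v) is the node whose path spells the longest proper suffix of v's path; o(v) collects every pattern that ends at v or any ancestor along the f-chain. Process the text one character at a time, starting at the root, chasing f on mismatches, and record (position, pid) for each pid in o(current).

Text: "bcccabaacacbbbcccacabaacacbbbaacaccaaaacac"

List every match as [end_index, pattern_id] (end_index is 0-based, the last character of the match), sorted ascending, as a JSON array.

Build:
Trie (insert patterns):
  0='ε' goto a→16 b→4 c→1
  1='c' goto a→2 b→9
  2='ca' goto a→3
  3='caa' goto ·  ←P0
  4='b' goto a→11 c→5  ←P2
  5='bc' goto c→6  ←P6
  6='bcc' goto c→7
  7='bccc' goto a→8
  8='bccca' goto ·  ←P1
  9='cb' goto c→10
  10='cbc' goto ·  ←P3
  11='ba' goto a→12
  12='baa' goto c→13
  13='baac' goto a→14
  14='baaca' goto c→15
  15='baacac' goto ·  ←P4
  16='a' goto a→17 c→20
  17='aa' goto a→18
  18='aaa' goto a→19
  19='aaaa' goto ·  ←P5
  20='ac' goto a→21
  21='aca' goto c→22
  22='acac' goto ·  ←P7

Failure links (BFS by depth):
  n1('c'): parent n0 fail=0; on 'c' 0 → fail=0;  out ∅∪∅=∅
  n4('b'): parent n0 fail=0; on 'b' 0 → fail=0;  out {2}∪∅={2}
  n16('a'): parent n0 fail=0; on 'a' 0 → fail=0;  out ∅∪∅=∅
  n2('ca'): parent n1 fail=0; on 'a' 0 → fail=16;  out ∅∪∅=∅
  n5('bc'): parent n4 fail=0; on 'c' 0 → fail=1;  out {6}∪∅={6}
  n9('cb'): parent n1 fail=0; on 'b' 0 → fail=4;  out ∅∪{2}={2}
  n11('ba'): parent n4 fail=0; on 'a' 0 → fail=16;  out ∅∪∅=∅
  n17('aa'): parent n16 fail=0; on 'a' 0 → fail=16;  out ∅∪∅=∅
  n20('ac'): parent n16 fail=0; on 'c' 0 → fail=1;  out ∅∪∅=∅
  n3('caa'): parent n2 fail=16; on 'a' 16 → fail=17;  out {0}∪∅={0}
  n6('bcc'): parent n5 fail=1; on 'c' 1→0 → fail=1;  out ∅∪∅=∅
  n10('cbc'): parent n9 fail=4; on 'c' 4 → fail=5;  out {3}∪{6}={3,6}
  n12('baa'): parent n11 fail=16; on 'a' 16 → fail=17;  out ∅∪∅=∅
  n18('aaa'): parent n17 fail=16; on 'a' 16 → fail=17;  out ∅∪∅=∅
  n21('aca'): parent n20 fail=1; on 'a' 1 → fail=2;  out ∅∪∅=∅
  n7('bccc'): parent n6 fail=1; on 'c' 1→0 → fail=1;  out ∅∪∅=∅
  n13('baac'): parent n12 fail=17; on 'c' 17→16 → fail=20;  out ∅∪∅=∅
  n19('aaaa'): parent n18 fail=17; on 'a' 17 → fail=18;  out {5}∪∅={5}
  n22('acac'): parent n21 fail=2; on 'c' 2→16 → fail=20;  out {7}∪∅={7}
  n8('bccca'): parent n7 fail=1; on 'a' 1 → fail=2;  out {1}∪∅={1}
  n14('baaca'): parent n13 fail=20; on 'a' 20 → fail=21;  out ∅∪∅=∅
  n15('baacac'): parent n14 fail=21; on 'c' 21 → fail=22;  out {4}∪{7}={4,7}

Scan:
[0] read 'b'  n0⇒n4  ** P2@[0:0]
[1] read 'c'  n4⇒n5  ** P6@[0:1]
[2] read 'c'  n5⇒n6
[3] read 'c'  n6⇒n7
[4] read 'a'  n7⇒n8  ** P1@[0:4]
[5] read 'b'  n8⇒n4 ·f  ** P2@[5:5]
[6] read 'a'  n4⇒n11
[7] read 'a'  n11⇒n12
[8] read 'c'  n12⇒n13
[9] read 'a'  n13⇒n14
[10] read 'c'  n14⇒n15  ** P4@[5:10],P7@[7:10]
[11] read 'b'  n15⇒n9 ·f  ** P2@[11:11]
[12] read 'b'  n9⇒n4 ·f  ** P2@[12:12]
[13] read 'b'  n4⇒n4 ·f  ** P2@[13:13]
[14] read 'c'  n4⇒n5  ** P6@[13:14]
[15] read 'c'  n5⇒n6
[16] read 'c'  n6⇒n7
[17] read 'a'  n7⇒n8  ** P1@[13:17]
[18] read 'c'  n8⇒n20 ·f
[19] read 'a'  n20⇒n21
[20] read 'b'  n21⇒n4 ·f  ** P2@[20:20]
[21] read 'a'  n4⇒n11
[22] read 'a'  n11⇒n12
[23] read 'c'  n12⇒n13
[24] read 'a'  n13⇒n14
[25] read 'c'  n14⇒n15  ** P4@[20:25],P7@[22:25]
[26] read 'b'  n15⇒n9 ·f  ** P2@[26:26]
[27] read 'b'  n9⇒n4 ·f  ** P2@[27:27]
[28] read 'b'  n4⇒n4 ·f  ** P2@[28:28]
[29] read 'a'  n4⇒n11
[30] read 'a'  n11⇒n12
[31] read 'c'  n12⇒n13
[32] read 'a'  n13⇒n14
[33] read 'c'  n14⇒n15  ** P4@[28:33],P7@[30:33]
[34] read 'c'  n15⇒n1 ·f
[35] read 'a'  n1⇒n2
[36] read 'a'  n2⇒n3  ** P0@[34:36]
[37] read 'a'  n3⇒n18 ·f
[38] read 'a'  n18⇒n19  ** P5@[35:38]
[39] read 'c'  n19⇒n20 ·f
[40] read 'a'  n20⇒n21
[41] read 'c'  n21⇒n22  ** P7@[38:41]

Result: [[0,2],[1,6],[4,1],[5,2],[10,4],[10,7],[11,2],[12,2],[13,2],[14,6],[17,1],[20,2],[25,4],[25,7],[26,2],[27,2],[28,2],[33,4],[33,7],[36,0],[38,5],[41,7]]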